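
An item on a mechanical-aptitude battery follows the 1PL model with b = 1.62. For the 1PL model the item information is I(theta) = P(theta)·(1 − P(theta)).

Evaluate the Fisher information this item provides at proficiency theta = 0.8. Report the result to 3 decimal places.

P = 1/(1+e^{0.8200}) = 0.3058
P(1−P) = 0.3058 × 0.6942 = 0.2123
I = P(1−P) = 0.21227

0.212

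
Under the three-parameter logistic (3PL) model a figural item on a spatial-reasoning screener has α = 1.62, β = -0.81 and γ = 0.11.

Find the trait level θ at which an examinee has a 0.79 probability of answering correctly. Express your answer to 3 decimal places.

-0.085

P(θ) = γ + (1 − γ) · 1 / (1 + exp(−α(θ − β)))
Remove guessing floor: (0.79 − 0.11)/(1 − 0.11) = 0.7640
logit = ln(0.7640/0.2360) = 1.1750
θ = β + logit/(α) = -0.81 + 1.1750/1.6200 = -0.0847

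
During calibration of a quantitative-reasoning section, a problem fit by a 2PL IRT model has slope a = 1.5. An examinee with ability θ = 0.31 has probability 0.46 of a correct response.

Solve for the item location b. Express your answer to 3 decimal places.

P(θ) = 1 / (1 + exp(−a(θ − b)))
logit(0.46) = ln(0.46/0.54) = -0.1603
b = θ − logit/(a) = 0.31 − (-0.1603)/1.5000 = 0.4169

0.417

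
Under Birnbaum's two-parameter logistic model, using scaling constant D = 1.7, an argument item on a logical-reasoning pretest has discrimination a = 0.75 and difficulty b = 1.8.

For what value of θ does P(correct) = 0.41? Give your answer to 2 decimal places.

1.51

P(θ) = 1 / (1 + exp(−D·a(θ − b)))
logit = ln(0.4100/0.5900) = -0.3640
θ = b + logit/(1.7·a) = 1.8 + (-0.3640)/1.2750 = 1.5145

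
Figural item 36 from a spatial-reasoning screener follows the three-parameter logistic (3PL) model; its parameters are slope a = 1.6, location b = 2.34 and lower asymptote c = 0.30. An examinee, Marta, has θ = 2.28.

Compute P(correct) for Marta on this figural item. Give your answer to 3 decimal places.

P(θ) = c + (1 − c) · 1 / (1 + exp(−a(θ − b)))
Exponent: 1.6 × (2.28 − 2.34) = -0.0960
1/(1 + e^{0.0960}) = 0.4760
P = 0.30 + 0.70 × 0.4760 = 0.6332

0.633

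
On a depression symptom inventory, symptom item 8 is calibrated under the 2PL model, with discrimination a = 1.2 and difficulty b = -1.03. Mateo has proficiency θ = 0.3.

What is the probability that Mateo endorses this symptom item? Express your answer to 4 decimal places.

P(θ) = 1 / (1 + exp(−a(θ − b)))
Exponent: 1.2 × (0.3 − (-1.03)) = 1.5960
1/(1 + e^{-1.5960}) = 0.8315

0.8315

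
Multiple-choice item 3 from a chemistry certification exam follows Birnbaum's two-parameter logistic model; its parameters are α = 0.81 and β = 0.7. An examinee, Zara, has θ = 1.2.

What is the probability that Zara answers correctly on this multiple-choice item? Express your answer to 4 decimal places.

0.5999

P(θ) = 1 / (1 + exp(−α(θ − β)))
Exponent: 0.81 × (1.2 − 0.7) = 0.4050
1/(1 + e^{-0.4050}) = 0.5999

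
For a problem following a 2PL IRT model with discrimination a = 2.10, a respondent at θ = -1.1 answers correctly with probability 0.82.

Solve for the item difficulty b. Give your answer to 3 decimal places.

P(θ) = 1 / (1 + exp(−a(θ − b)))
logit(0.82) = ln(0.82/0.18) = 1.5163
b = θ − logit/(a) = -1.1 − 1.5163/2.1000 = -1.8221

-1.822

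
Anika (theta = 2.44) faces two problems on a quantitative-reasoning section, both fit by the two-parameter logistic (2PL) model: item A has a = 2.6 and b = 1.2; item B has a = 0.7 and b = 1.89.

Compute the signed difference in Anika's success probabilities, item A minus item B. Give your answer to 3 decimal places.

0.367

P(theta) = 1 / (1 + exp(−a(theta − b)))
P_A = 0.9617
P_B = 0.5951
P_A − P_B = 0.3666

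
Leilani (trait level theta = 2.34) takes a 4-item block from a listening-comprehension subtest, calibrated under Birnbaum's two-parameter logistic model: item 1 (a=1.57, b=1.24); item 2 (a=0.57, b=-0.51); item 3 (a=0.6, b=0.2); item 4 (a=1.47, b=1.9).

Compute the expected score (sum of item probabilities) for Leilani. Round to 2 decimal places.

3.12

P(theta) = 1 / (1 + exp(−a(theta − b)))
P_1 = 1/(1+e^{-1.7270}) = 0.8490
P_2 = 1/(1+e^{-1.6245}) = 0.8354
P_3 = 1/(1+e^{-1.2840}) = 0.7831
P_4 = 1/(1+e^{-0.6468}) = 0.6563
E[score] = 0.8490 + 0.8354 + 0.7831 + 0.6563 = 3.1239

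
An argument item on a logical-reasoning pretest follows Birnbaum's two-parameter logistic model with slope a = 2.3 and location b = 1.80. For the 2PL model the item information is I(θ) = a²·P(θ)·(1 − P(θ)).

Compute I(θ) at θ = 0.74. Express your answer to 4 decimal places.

P = 1/(1+e^{2.4380}) = 0.0803
P(1−P) = 0.0803 × 0.9197 = 0.0739
I = a² × P(1−P) = 2.3² × 0.0739 = 0.39077

0.3908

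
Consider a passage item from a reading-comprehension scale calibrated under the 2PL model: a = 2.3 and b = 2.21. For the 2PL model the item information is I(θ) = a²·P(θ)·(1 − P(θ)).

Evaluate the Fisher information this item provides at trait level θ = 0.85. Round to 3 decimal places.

P = 1/(1+e^{3.1280}) = 0.0420
P(1−P) = 0.0420 × 0.9580 = 0.0402
I = a² × P(1−P) = 2.3² × 0.0402 = 0.21269

0.213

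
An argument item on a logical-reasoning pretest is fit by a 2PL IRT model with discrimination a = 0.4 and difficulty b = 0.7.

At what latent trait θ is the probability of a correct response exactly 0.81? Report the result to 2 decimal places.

P(θ) = 1 / (1 + exp(−a(θ − b)))
logit = ln(0.8100/0.1900) = 1.4500
θ = b + logit/(a) = 0.7 + 1.4500/0.4000 = 4.3250

4.33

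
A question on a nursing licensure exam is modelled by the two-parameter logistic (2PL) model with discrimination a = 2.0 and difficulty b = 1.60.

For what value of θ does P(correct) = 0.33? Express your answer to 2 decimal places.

P(θ) = 1 / (1 + exp(−a(θ − b)))
logit = ln(0.3300/0.6700) = -0.7082
θ = b + logit/(a) = 1.60 + (-0.7082)/2.0000 = 1.2459

1.25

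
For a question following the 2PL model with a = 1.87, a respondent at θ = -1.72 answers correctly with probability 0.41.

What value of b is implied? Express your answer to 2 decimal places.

-1.53

P(θ) = 1 / (1 + exp(−a(θ − b)))
logit(0.41) = ln(0.41/0.59) = -0.3640
b = θ − logit/(a) = -1.72 − (-0.3640)/1.8700 = -1.5254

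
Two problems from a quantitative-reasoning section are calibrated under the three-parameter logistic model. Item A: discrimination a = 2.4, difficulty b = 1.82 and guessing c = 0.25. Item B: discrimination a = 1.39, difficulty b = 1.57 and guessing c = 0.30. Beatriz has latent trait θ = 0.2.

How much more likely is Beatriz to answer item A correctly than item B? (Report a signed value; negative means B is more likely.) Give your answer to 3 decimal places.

-0.126

P(θ) = c + (1 − c) · 1 / (1 + exp(−a(θ − b)))
P_A = 0.2651
P_B = 0.3907
P_A − P_B = -0.1257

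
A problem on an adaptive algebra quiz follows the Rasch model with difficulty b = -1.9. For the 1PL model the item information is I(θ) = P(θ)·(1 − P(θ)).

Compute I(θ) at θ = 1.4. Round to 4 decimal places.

0.0343

P = 1/(1+e^{-3.3000}) = 0.9644
P(1−P) = 0.9644 × 0.0356 = 0.0343
I = P(1−P) = 0.03431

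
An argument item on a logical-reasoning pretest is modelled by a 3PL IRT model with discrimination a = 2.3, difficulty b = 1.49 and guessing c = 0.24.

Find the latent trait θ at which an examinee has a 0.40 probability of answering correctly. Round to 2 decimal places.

P(θ) = c + (1 − c) · 1 / (1 + exp(−a(θ − b)))
Remove guessing floor: (0.40 − 0.24)/(1 − 0.24) = 0.2105
logit = ln(0.2105/0.7895) = -1.3218
θ = b + logit/(a) = 1.49 + (-1.3218)/2.3000 = 0.9153

0.92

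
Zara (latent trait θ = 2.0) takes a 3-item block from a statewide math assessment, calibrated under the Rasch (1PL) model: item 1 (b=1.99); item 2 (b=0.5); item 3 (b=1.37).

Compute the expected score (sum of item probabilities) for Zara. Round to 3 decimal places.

P(θ) = 1 / (1 + exp(−(θ − b)))
P_1 = 1/(1+e^{-0.0100}) = 0.5025
P_2 = 1/(1+e^{-1.5000}) = 0.8176
P_3 = 1/(1+e^{-0.6300}) = 0.6525
E[score] = 0.5025 + 0.8176 + 0.6525 = 1.9726

1.973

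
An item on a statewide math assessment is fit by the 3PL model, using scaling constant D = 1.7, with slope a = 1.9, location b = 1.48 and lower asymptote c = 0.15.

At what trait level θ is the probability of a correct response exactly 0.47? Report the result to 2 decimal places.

P(θ) = c + (1 − c) · 1 / (1 + exp(−D·a(θ − b)))
Remove guessing floor: (0.47 − 0.15)/(1 − 0.15) = 0.3765
logit = ln(0.3765/0.6235) = -0.5046
θ = b + logit/(1.7·a) = 1.48 + (-0.5046)/3.2300 = 1.3238

1.32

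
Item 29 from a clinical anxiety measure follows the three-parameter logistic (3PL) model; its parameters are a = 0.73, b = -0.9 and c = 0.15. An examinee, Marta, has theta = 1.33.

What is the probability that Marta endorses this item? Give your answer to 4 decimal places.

P(theta) = c + (1 − c) · 1 / (1 + exp(−a(theta − b)))
Exponent: 0.73 × (1.33 − (-0.9)) = 1.6279
1/(1 + e^{-1.6279}) = 0.8359
P = 0.15 + 0.85 × 0.8359 = 0.8605

0.8605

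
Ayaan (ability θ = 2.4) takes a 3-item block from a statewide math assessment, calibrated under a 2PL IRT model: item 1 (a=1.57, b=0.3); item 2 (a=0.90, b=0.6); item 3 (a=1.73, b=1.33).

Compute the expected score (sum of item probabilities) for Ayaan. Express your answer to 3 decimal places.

P(θ) = 1 / (1 + exp(−a(θ − b)))
P_1 = 1/(1+e^{-3.2970}) = 0.9643
P_2 = 1/(1+e^{-1.6200}) = 0.8348
P_3 = 1/(1+e^{-1.8511}) = 0.8643
E[score] = 0.9643 + 0.8348 + 0.8643 = 2.6634

2.663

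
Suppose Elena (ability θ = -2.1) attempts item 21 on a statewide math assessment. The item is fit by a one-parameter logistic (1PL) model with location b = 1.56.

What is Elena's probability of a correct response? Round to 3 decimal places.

0.025

P(θ) = 1 / (1 + exp(−(θ − b)))
Exponent: (-2.1 − 1.56) = -3.6600
1/(1 + e^{3.6600}) = 0.0251
P = 0.0251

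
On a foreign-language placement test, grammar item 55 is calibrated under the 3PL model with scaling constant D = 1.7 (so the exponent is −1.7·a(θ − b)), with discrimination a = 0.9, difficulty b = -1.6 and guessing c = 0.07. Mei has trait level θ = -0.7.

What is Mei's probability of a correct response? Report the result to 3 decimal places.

P(θ) = c + (1 − c) · 1 / (1 + exp(−D·a(θ − b)))
Exponent: 1.7 × 0.9 × (-0.7 − (-1.6)) = 1.3770
1/(1 + e^{-1.3770}) = 0.7985
P = 0.07 + 0.93 × 0.7985 = 0.8126

0.813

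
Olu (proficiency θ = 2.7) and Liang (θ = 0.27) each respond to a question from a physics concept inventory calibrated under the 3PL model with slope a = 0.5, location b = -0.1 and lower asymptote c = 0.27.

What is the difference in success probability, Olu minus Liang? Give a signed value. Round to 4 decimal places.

0.1869

P(θ) = c + (1 − c) · 1 / (1 + exp(−a(θ − b)))
P(Olu) = 0.8556  [exponent 1.4000]
P(Liang) = 0.6687  [exponent 0.1850]
Difference = 0.8556 − 0.6687 = 0.1869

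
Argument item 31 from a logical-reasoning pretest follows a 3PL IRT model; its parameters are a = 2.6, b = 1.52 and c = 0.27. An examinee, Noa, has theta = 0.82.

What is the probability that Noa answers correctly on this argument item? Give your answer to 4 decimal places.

P(theta) = c + (1 − c) · 1 / (1 + exp(−a(theta − b)))
Exponent: 2.6 × (0.82 − 1.52) = -1.8200
1/(1 + e^{1.8200}) = 0.1394
P = 0.27 + 0.73 × 0.1394 = 0.3718

0.3718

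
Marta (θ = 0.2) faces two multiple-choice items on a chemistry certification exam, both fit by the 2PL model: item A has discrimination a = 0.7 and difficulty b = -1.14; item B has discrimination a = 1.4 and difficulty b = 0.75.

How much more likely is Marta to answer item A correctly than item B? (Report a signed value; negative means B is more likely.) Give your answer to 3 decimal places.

0.402

P(θ) = 1 / (1 + exp(−a(θ − b)))
P_A = 0.7187
P_B = 0.3165
P_A − P_B = 0.4022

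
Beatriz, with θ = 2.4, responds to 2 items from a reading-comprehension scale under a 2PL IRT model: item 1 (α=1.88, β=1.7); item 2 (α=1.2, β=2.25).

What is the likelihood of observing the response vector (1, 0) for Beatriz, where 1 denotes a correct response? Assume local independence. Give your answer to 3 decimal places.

0.359

P(θ) = 1 / (1 + exp(−α(θ − β)))
P_1 = 1/(1+e^{-1.3160}) = 0.7885
P_2 = 1/(1+e^{-0.1800}) = 0.5449
L = P_1 × (1−P_2) = 0.7885 × 0.4551 = 0.35887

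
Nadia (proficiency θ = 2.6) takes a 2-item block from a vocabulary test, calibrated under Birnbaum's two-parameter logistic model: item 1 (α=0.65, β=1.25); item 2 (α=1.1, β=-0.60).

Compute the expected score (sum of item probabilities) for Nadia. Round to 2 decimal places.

1.68

P(θ) = 1 / (1 + exp(−α(θ − β)))
P_1 = 1/(1+e^{-0.8775}) = 0.7063
P_2 = 1/(1+e^{-3.5200}) = 0.9713
E[score] = 0.7063 + 0.9713 = 1.6776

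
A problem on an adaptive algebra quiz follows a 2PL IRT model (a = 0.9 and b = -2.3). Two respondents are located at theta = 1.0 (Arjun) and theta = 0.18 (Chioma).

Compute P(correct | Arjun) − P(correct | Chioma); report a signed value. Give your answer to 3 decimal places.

P(theta) = 1 / (1 + exp(−a(theta − b)))
P(Arjun) = 0.9512  [exponent 2.9700]
P(Chioma) = 0.9031  [exponent 2.2320]
Difference = 0.9512 − 0.9031 = 0.0481

0.048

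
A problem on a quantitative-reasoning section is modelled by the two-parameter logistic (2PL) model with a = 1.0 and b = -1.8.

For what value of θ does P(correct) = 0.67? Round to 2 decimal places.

-1.09

P(θ) = 1 / (1 + exp(−a(θ − b)))
logit = ln(0.6700/0.3300) = 0.7082
θ = b + logit/(a) = -1.8 + 0.7082/1.0000 = -1.0918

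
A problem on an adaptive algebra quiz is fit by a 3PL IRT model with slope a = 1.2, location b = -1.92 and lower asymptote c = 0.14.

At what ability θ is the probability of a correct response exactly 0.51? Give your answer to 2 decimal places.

P(θ) = c + (1 − c) · 1 / (1 + exp(−a(θ − b)))
Remove guessing floor: (0.51 − 0.14)/(1 − 0.14) = 0.4302
logit = ln(0.4302/0.5698) = -0.2809
θ = b + logit/(a) = -1.92 + (-0.2809)/1.2000 = -2.1541

-2.15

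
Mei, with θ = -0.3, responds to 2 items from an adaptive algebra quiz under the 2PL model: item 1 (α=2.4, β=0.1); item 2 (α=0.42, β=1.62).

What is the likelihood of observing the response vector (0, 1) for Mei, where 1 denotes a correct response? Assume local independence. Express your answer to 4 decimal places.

0.2232

P(θ) = 1 / (1 + exp(−α(θ − β)))
P_1 = 1/(1+e^{0.9600}) = 0.2769
P_2 = 1/(1+e^{0.8064}) = 0.3087
L = (1−P_1) × P_2 = 0.7231 × 0.3087 = 0.22320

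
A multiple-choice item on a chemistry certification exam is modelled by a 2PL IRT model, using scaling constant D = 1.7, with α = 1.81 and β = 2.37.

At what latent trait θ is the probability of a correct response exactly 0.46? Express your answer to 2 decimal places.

P(θ) = 1 / (1 + exp(−D·α(θ − β)))
logit = ln(0.4600/0.5400) = -0.1603
θ = β + logit/(1.7·α) = 2.37 + (-0.1603)/3.0770 = 2.3179

2.32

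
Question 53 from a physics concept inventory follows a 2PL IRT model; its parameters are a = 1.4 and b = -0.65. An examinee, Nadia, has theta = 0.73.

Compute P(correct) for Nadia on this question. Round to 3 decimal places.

P(theta) = 1 / (1 + exp(−a(theta − b)))
Exponent: 1.4 × (0.73 − (-0.65)) = 1.9320
1/(1 + e^{-1.9320}) = 0.8735

0.873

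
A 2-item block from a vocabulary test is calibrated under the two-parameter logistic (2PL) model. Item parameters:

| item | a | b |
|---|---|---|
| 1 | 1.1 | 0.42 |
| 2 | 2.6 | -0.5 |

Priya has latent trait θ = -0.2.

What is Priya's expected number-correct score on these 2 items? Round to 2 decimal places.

1.02

P(θ) = 1 / (1 + exp(−a(θ − b)))
P_1 = 1/(1+e^{0.6820}) = 0.3358
P_2 = 1/(1+e^{-0.7800}) = 0.6857
E[score] = 0.3358 + 0.6857 = 1.0215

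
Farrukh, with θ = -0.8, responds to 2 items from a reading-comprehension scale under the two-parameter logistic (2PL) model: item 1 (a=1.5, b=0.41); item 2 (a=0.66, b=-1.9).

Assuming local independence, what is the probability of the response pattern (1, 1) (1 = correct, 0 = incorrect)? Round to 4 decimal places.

P(θ) = 1 / (1 + exp(−a(θ − b)))
P_1 = 1/(1+e^{1.8150}) = 0.1400
P_2 = 1/(1+e^{-0.7260}) = 0.6739
L = P_1 × P_2 = 0.1400 × 0.6739 = 0.09437

0.0944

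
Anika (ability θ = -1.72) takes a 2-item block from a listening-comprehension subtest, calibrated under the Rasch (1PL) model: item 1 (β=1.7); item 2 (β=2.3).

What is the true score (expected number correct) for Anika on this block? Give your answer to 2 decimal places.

0.05

P(θ) = 1 / (1 + exp(−(θ − β)))
P_1 = 1/(1+e^{3.4200}) = 0.0317
P_2 = 1/(1+e^{4.0200}) = 0.0176
E[score] = 0.0317 + 0.0176 = 0.0493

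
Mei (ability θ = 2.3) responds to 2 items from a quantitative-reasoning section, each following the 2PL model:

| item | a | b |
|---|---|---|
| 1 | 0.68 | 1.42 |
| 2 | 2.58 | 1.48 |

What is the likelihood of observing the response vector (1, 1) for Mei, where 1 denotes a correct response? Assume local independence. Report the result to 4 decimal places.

0.5759

P(θ) = 1 / (1 + exp(−a(θ − b)))
P_1 = 1/(1+e^{-0.5984}) = 0.6453
P_2 = 1/(1+e^{-2.1156}) = 0.8924
L = P_1 × P_2 = 0.6453 × 0.8924 = 0.57586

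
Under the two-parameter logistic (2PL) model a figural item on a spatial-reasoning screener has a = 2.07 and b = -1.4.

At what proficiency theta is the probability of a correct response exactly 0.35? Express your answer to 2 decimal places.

P(theta) = 1 / (1 + exp(−a(theta − b)))
logit = ln(0.3500/0.6500) = -0.6190
theta = b + logit/(a) = -1.4 + (-0.6190)/2.0700 = -1.6991

-1.70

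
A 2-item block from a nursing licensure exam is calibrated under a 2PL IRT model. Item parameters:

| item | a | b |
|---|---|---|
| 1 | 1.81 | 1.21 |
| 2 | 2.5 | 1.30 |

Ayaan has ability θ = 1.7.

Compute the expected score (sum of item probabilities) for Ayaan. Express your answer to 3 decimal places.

1.439

P(θ) = 1 / (1 + exp(−a(θ − b)))
P_1 = 1/(1+e^{-0.8869}) = 0.7083
P_2 = 1/(1+e^{-1.0000}) = 0.7311
E[score] = 0.7083 + 0.7311 = 1.4393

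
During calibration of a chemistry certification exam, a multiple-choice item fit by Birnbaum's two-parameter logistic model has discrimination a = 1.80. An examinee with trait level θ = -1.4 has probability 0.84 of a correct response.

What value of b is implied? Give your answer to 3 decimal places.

P(θ) = 1 / (1 + exp(−a(θ − b)))
logit(0.84) = ln(0.84/0.16) = 1.6582
b = θ − logit/(a) = -1.4 − 1.6582/1.8000 = -2.3212

-2.321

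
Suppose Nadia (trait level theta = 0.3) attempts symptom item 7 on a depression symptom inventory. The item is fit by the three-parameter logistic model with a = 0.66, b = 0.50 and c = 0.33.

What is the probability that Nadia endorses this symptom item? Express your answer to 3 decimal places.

0.643

P(theta) = c + (1 − c) · 1 / (1 + exp(−a(theta − b)))
Exponent: 0.66 × (0.3 − 0.50) = -0.1320
1/(1 + e^{0.1320}) = 0.4670
P = 0.33 + 0.67 × 0.4670 = 0.6429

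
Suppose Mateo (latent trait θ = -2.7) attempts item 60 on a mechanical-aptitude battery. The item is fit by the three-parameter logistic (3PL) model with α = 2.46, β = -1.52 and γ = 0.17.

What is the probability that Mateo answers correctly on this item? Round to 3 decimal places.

0.213

P(θ) = γ + (1 − γ) · 1 / (1 + exp(−α(θ − β)))
Exponent: 2.46 × (-2.7 − (-1.52)) = -2.9028
1/(1 + e^{2.9028}) = 0.0520
P = 0.17 + 0.83 × 0.0520 = 0.2132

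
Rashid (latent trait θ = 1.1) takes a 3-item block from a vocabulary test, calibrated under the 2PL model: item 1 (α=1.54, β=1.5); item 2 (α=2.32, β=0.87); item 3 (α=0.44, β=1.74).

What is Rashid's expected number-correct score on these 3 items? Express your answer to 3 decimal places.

1.411

P(θ) = 1 / (1 + exp(−α(θ − β)))
P_1 = 1/(1+e^{0.6160}) = 0.3507
P_2 = 1/(1+e^{-0.5336}) = 0.6303
P_3 = 1/(1+e^{0.2816}) = 0.4301
E[score] = 0.3507 + 0.6303 + 0.4301 = 1.4111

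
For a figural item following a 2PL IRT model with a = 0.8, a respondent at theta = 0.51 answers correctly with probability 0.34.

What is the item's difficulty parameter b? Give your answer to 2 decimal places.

1.34

P(theta) = 1 / (1 + exp(−a(theta − b)))
logit(0.34) = ln(0.34/0.66) = -0.6633
b = theta − logit/(a) = 0.51 − (-0.6633)/0.8000 = 1.3391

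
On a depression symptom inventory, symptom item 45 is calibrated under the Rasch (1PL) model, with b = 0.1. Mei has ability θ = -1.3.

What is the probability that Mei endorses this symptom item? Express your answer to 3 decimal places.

0.198

P(θ) = 1 / (1 + exp(−(θ − b)))
Exponent: (-1.3 − 0.1) = -1.4000
1/(1 + e^{1.4000}) = 0.1978
P = 0.1978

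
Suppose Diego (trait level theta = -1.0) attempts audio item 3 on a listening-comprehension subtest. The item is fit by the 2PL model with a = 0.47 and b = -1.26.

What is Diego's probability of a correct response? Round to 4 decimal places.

0.5305

P(theta) = 1 / (1 + exp(−a(theta − b)))
Exponent: 0.47 × (-1.0 − (-1.26)) = 0.1222
1/(1 + e^{-0.1222}) = 0.5305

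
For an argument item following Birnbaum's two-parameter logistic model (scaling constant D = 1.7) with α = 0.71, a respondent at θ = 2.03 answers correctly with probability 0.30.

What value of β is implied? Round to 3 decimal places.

P(θ) = 1 / (1 + exp(−D·α(θ − β)))
logit(0.30) = ln(0.30/0.70) = -0.8473
β = θ − logit/(1.7·α) = 2.03 − (-0.8473)/1.2070 = 2.7320

2.732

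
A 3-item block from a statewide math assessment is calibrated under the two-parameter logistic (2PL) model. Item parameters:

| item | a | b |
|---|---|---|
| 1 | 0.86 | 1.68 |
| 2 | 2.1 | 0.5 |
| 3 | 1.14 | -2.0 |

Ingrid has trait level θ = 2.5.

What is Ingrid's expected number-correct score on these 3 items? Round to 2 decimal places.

2.65

P(θ) = 1 / (1 + exp(−a(θ − b)))
P_1 = 1/(1+e^{-0.7052}) = 0.6693
P_2 = 1/(1+e^{-4.2000}) = 0.9852
P_3 = 1/(1+e^{-5.1300}) = 0.9941
E[score] = 0.6693 + 0.9852 + 0.9941 = 2.6487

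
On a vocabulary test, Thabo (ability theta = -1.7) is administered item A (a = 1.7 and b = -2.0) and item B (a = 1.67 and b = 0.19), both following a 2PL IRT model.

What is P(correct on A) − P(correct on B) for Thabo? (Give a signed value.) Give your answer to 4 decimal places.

P(theta) = 1 / (1 + exp(−a(theta − b)))
P_A = 0.6248
P_B = 0.0408
P_A − P_B = 0.5840

0.5840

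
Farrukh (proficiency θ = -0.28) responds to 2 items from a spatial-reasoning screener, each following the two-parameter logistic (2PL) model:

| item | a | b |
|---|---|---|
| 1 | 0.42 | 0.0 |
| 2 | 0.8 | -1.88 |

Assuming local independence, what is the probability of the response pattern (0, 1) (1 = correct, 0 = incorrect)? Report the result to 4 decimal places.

P(θ) = 1 / (1 + exp(−a(θ − b)))
P_1 = 1/(1+e^{0.1176}) = 0.4706
P_2 = 1/(1+e^{-1.2800}) = 0.7824
L = (1−P_1) × P_2 = 0.5294 × 0.7824 = 0.41420

0.4142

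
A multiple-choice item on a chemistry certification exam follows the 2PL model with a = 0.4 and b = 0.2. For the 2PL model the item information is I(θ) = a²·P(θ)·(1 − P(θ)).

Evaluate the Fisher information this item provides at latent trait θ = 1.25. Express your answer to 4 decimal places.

P = 1/(1+e^{-0.4200}) = 0.6035
P(1−P) = 0.6035 × 0.3965 = 0.2393
I = a² × P(1−P) = 0.4² × 0.2393 = 0.03829

0.0383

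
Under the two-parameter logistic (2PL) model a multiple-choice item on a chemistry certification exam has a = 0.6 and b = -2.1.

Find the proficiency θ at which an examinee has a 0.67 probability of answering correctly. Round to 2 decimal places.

-0.92

P(θ) = 1 / (1 + exp(−a(θ − b)))
logit = ln(0.6700/0.3300) = 0.7082
θ = b + logit/(a) = -2.1 + 0.7082/0.6000 = -0.9197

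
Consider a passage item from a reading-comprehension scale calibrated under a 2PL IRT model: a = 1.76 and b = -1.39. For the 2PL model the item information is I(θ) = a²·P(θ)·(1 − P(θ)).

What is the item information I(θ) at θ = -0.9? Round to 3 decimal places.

P = 1/(1+e^{-0.8624}) = 0.7032
P(1−P) = 0.7032 × 0.2968 = 0.2087
I = a² × P(1−P) = 1.76² × 0.2087 = 0.64655

0.647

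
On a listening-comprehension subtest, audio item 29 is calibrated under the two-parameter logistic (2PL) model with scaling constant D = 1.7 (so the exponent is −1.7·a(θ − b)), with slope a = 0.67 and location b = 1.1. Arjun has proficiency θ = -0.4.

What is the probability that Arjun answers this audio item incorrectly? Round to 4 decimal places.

P(θ) = 1 / (1 + exp(−D·a(θ − b)))
Exponent: 1.7 × 0.67 × (-0.4 − 1.1) = -1.7085
1/(1 + e^{1.7085}) = 0.1534
P = 0.1534
P(incorrect) = 1 − 0.1534 = 0.8466

0.8466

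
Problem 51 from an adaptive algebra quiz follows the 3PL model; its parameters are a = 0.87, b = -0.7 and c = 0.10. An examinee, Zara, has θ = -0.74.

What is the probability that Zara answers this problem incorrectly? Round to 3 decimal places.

P(θ) = c + (1 − c) · 1 / (1 + exp(−a(θ − b)))
Exponent: 0.87 × (-0.74 − (-0.7)) = -0.0348
1/(1 + e^{0.0348}) = 0.4913
P = 0.10 + 0.90 × 0.4913 = 0.5422
P(incorrect) = 1 − 0.5422 = 0.4578

0.458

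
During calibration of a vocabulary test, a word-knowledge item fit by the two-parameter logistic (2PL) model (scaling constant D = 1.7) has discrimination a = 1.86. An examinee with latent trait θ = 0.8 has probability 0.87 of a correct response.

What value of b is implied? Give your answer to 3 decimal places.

0.199

P(θ) = 1 / (1 + exp(−D·a(θ − b)))
logit(0.87) = ln(0.87/0.13) = 1.9010
b = θ − logit/(1.7·a) = 0.8 − 1.9010/3.1620 = 0.1988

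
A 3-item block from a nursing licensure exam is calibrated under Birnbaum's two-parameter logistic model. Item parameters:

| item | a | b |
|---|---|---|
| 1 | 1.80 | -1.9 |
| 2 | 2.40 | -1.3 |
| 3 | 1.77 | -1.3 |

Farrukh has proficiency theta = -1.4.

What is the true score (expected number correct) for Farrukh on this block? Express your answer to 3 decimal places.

1.607

P(theta) = 1 / (1 + exp(−a(theta − b)))
P_1 = 1/(1+e^{-0.9000}) = 0.7109
P_2 = 1/(1+e^{0.2400}) = 0.4403
P_3 = 1/(1+e^{0.1770}) = 0.4559
E[score] = 0.7109 + 0.4403 + 0.4559 = 1.6071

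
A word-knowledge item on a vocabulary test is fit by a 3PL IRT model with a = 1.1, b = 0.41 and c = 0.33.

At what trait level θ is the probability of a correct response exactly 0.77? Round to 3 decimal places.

1.000

P(θ) = c + (1 − c) · 1 / (1 + exp(−a(θ − b)))
Remove guessing floor: (0.77 − 0.33)/(1 − 0.33) = 0.6567
logit = ln(0.6567/0.3433) = 0.6487
θ = b + logit/(a) = 0.41 + 0.6487/1.1000 = 0.9997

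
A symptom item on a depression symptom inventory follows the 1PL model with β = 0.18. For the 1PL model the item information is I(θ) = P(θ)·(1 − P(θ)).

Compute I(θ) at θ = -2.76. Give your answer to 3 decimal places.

P = 1/(1+e^{2.9400}) = 0.0502
P(1−P) = 0.0502 × 0.9498 = 0.0477
I = P(1−P) = 0.04769

0.048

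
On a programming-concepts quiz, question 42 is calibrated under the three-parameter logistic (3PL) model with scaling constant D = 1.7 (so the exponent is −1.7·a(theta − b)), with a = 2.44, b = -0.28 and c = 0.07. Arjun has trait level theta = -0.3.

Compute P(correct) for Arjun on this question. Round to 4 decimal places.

0.5157

P(theta) = c + (1 − c) · 1 / (1 + exp(−D·a(theta − b)))
Exponent: 1.7 × 2.44 × (-0.3 − (-0.28)) = -0.0830
1/(1 + e^{0.0830}) = 0.4793
P = 0.07 + 0.93 × 0.4793 = 0.5157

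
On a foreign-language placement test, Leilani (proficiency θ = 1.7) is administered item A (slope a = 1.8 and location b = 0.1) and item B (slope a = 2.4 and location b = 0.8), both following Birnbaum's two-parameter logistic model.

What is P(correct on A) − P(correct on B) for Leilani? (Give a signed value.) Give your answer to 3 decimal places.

P(θ) = 1 / (1 + exp(−a(θ − b)))
P_A = 0.9468
P_B = 0.8966
P_A − P_B = 0.0502

0.050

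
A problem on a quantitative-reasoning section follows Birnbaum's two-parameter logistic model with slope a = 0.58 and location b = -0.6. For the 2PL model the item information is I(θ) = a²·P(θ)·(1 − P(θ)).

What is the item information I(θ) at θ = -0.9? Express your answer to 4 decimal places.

0.0835

P = 1/(1+e^{0.1740}) = 0.4566
P(1−P) = 0.4566 × 0.5434 = 0.2481
I = a² × P(1−P) = 0.58² × 0.2481 = 0.08347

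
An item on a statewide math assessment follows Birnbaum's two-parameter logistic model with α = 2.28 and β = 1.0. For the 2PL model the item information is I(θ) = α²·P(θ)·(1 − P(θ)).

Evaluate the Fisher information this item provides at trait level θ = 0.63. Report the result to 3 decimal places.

1.093

P = 1/(1+e^{0.8436}) = 0.3008
P(1−P) = 0.3008 × 0.6992 = 0.2103
I = α² × P(1−P) = 2.28² × 0.2103 = 1.09328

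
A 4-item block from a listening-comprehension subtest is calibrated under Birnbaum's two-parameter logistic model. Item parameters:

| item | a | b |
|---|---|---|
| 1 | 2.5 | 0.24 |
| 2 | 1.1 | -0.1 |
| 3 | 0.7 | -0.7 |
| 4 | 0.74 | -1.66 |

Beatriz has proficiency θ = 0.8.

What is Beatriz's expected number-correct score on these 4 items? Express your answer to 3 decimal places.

3.133

P(θ) = 1 / (1 + exp(−a(θ − b)))
P_1 = 1/(1+e^{-1.4000}) = 0.8022
P_2 = 1/(1+e^{-0.9900}) = 0.7291
P_3 = 1/(1+e^{-1.0500}) = 0.7408
P_4 = 1/(1+e^{-1.8204}) = 0.8606
E[score] = 0.8022 + 0.7291 + 0.7408 + 0.8606 = 3.1327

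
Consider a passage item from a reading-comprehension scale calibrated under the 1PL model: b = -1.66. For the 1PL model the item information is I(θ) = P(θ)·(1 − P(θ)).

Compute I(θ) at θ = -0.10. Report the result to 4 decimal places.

0.1435

P = 1/(1+e^{-1.5600}) = 0.8264
P(1−P) = 0.8264 × 0.1736 = 0.1435
I = P(1−P) = 0.14349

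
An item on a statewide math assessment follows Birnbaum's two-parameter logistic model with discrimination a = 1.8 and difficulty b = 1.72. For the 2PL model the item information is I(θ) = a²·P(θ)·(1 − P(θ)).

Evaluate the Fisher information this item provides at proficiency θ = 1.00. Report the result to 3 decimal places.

P = 1/(1+e^{1.2960}) = 0.2148
P(1−P) = 0.2148 × 0.7852 = 0.1687
I = a² × P(1−P) = 1.8² × 0.1687 = 0.54653

0.547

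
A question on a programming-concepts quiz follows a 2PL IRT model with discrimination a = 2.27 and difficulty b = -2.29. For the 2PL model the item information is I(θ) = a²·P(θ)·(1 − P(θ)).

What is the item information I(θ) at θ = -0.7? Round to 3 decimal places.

0.132

P = 1/(1+e^{-3.6093}) = 0.9736
P(1−P) = 0.9736 × 0.0264 = 0.0257
I = a² × P(1−P) = 2.27² × 0.0257 = 0.13224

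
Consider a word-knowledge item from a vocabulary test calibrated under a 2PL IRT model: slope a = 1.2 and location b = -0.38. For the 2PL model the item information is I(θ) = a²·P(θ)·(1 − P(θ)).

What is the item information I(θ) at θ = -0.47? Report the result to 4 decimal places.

P = 1/(1+e^{0.1080}) = 0.4730
P(1−P) = 0.4730 × 0.5270 = 0.2493
I = a² × P(1−P) = 1.2² × 0.2493 = 0.35895

0.3590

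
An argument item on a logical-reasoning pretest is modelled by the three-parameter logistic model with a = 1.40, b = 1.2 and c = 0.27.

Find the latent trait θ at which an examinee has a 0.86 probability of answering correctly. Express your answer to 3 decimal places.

2.227

P(θ) = c + (1 − c) · 1 / (1 + exp(−a(θ − b)))
Remove guessing floor: (0.86 − 0.27)/(1 − 0.27) = 0.8082
logit = ln(0.8082/0.1918) = 1.4385
θ = b + logit/(a) = 1.2 + 1.4385/1.4000 = 2.2275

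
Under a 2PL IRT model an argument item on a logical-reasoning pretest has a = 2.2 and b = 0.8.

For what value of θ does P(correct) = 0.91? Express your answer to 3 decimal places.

P(θ) = 1 / (1 + exp(−a(θ − b)))
logit = ln(0.9100/0.0900) = 2.3136
θ = b + logit/(a) = 0.8 + 2.3136/2.2000 = 1.8517

1.852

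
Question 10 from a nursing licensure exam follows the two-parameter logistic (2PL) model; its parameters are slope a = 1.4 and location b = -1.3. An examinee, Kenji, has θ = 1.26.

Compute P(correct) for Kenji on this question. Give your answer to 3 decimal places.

P(θ) = 1 / (1 + exp(−a(θ − b)))
Exponent: 1.4 × (1.26 − (-1.3)) = 3.5840
1/(1 + e^{-3.5840}) = 0.9730

0.973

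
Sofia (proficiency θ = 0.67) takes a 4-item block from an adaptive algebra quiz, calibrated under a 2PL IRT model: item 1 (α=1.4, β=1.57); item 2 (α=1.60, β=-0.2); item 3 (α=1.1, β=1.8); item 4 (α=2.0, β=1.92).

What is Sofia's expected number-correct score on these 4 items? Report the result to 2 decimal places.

P(θ) = 1 / (1 + exp(−α(θ − β)))
P_1 = 1/(1+e^{1.2600}) = 0.2210
P_2 = 1/(1+e^{-1.3920}) = 0.8009
P_3 = 1/(1+e^{1.2430}) = 0.2239
P_4 = 1/(1+e^{2.5000}) = 0.0759
E[score] = 0.2210 + 0.8009 + 0.2239 + 0.0759 = 1.3217

1.32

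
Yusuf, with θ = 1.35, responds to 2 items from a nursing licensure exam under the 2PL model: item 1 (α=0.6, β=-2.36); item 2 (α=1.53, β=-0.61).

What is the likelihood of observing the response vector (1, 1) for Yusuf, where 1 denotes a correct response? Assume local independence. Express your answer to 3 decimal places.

0.860

P(θ) = 1 / (1 + exp(−α(θ − β)))
P_1 = 1/(1+e^{-2.2260}) = 0.9026
P_2 = 1/(1+e^{-2.9988}) = 0.9525
L = P_1 × P_2 = 0.9026 × 0.9525 = 0.85971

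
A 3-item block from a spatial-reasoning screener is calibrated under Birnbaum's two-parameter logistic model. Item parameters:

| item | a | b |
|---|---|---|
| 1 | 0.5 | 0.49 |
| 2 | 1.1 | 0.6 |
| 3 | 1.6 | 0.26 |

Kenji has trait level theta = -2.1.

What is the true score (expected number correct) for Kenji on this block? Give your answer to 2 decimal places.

P(theta) = 1 / (1 + exp(−a(theta − b)))
P_1 = 1/(1+e^{1.2950}) = 0.2150
P_2 = 1/(1+e^{2.9700}) = 0.0488
P_3 = 1/(1+e^{3.7760}) = 0.0224
E[score] = 0.2150 + 0.0488 + 0.0224 = 0.2862

0.29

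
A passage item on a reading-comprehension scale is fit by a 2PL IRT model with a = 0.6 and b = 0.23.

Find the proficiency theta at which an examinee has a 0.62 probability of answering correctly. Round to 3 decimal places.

1.046

P(theta) = 1 / (1 + exp(−a(theta − b)))
logit = ln(0.6200/0.3800) = 0.4895
theta = b + logit/(a) = 0.23 + 0.4895/0.6000 = 1.0459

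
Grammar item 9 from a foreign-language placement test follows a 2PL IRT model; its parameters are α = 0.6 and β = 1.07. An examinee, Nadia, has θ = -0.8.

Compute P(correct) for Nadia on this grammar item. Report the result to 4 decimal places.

0.2456

P(θ) = 1 / (1 + exp(−α(θ − β)))
Exponent: 0.6 × (-0.8 − 1.07) = -1.1220
1/(1 + e^{1.1220}) = 0.2456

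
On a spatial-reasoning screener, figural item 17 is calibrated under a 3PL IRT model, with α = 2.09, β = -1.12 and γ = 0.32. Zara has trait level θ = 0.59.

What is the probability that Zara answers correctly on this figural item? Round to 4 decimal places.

P(θ) = γ + (1 − γ) · 1 / (1 + exp(−α(θ − β)))
Exponent: 2.09 × (0.59 − (-1.12)) = 3.5739
1/(1 + e^{-3.5739}) = 0.9727
P = 0.32 + 0.68 × 0.9727 = 0.9814

0.9814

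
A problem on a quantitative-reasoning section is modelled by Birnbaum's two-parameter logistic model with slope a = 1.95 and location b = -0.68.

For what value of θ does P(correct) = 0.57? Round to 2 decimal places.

P(θ) = 1 / (1 + exp(−a(θ − b)))
logit = ln(0.5700/0.4300) = 0.2819
θ = b + logit/(a) = -0.68 + 0.2819/1.9500 = -0.5355

-0.54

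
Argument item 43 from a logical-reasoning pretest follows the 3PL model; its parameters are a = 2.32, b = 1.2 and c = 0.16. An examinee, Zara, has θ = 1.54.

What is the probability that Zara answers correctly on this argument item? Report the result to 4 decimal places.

0.7376

P(θ) = c + (1 − c) · 1 / (1 + exp(−a(θ − b)))
Exponent: 2.32 × (1.54 − 1.2) = 0.7888
1/(1 + e^{-0.7888}) = 0.6876
P = 0.16 + 0.84 × 0.6876 = 0.7376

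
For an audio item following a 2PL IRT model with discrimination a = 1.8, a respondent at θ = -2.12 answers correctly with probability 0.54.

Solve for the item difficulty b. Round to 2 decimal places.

-2.21

P(θ) = 1 / (1 + exp(−a(θ − b)))
logit(0.54) = ln(0.54/0.46) = 0.1603
b = θ − logit/(a) = -2.12 − 0.1603/1.8000 = -2.2091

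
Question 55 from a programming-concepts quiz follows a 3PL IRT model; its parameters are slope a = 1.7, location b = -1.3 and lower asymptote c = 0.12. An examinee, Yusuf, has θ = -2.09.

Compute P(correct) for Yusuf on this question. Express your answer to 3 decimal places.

P(θ) = c + (1 − c) · 1 / (1 + exp(−a(θ − b)))
Exponent: 1.7 × (-2.09 − (-1.3)) = -1.3430
1/(1 + e^{1.3430}) = 0.2070
P = 0.12 + 0.88 × 0.2070 = 0.3022

0.302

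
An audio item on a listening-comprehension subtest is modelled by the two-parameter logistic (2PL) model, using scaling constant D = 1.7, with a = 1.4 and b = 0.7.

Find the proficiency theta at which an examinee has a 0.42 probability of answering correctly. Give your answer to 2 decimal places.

P(theta) = 1 / (1 + exp(−D·a(theta − b)))
logit = ln(0.4200/0.5800) = -0.3228
theta = b + logit/(1.7·a) = 0.7 + (-0.3228)/2.3800 = 0.5644

0.56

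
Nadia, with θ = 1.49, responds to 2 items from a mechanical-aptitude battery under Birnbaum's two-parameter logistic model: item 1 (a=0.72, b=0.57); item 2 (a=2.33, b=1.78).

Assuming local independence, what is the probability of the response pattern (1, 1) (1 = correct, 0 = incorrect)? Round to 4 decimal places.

0.2225

P(θ) = 1 / (1 + exp(−a(θ − b)))
P_1 = 1/(1+e^{-0.6624}) = 0.6598
P_2 = 1/(1+e^{0.6757}) = 0.3372
L = P_1 × P_2 = 0.6598 × 0.3372 = 0.22250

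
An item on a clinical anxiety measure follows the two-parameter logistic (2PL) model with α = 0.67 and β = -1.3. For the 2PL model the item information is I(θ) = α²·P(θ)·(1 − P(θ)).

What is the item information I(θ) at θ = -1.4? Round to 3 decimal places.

P = 1/(1+e^{0.0670}) = 0.4833
P(1−P) = 0.4833 × 0.5167 = 0.2497
I = α² × P(1−P) = 0.67² × 0.2497 = 0.11210

0.112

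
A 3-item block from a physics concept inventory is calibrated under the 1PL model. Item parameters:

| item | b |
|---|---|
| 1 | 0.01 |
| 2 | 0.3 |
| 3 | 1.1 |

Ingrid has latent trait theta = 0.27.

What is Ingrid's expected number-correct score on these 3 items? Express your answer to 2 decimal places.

1.36

P(theta) = 1 / (1 + exp(−(theta − b)))
P_1 = 1/(1+e^{-0.2600}) = 0.5646
P_2 = 1/(1+e^{0.0300}) = 0.4925
P_3 = 1/(1+e^{0.8300}) = 0.3036
E[score] = 0.5646 + 0.4925 + 0.3036 = 1.3608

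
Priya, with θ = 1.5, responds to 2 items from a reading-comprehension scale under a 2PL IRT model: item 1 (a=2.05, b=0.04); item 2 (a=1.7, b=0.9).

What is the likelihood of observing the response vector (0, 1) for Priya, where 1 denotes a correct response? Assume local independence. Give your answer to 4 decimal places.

P(θ) = 1 / (1 + exp(−a(θ − b)))
P_1 = 1/(1+e^{-2.9930}) = 0.9523
P_2 = 1/(1+e^{-1.0200}) = 0.7350
L = (1−P_1) × P_2 = 0.0477 × 0.7350 = 0.03509

0.0351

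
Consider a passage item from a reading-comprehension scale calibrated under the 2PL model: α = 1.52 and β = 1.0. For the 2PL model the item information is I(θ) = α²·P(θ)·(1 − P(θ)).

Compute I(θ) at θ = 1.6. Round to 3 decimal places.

0.472

P = 1/(1+e^{-0.9120}) = 0.7134
P(1−P) = 0.7134 × 0.2866 = 0.2045
I = α² × P(1−P) = 1.52² × 0.2045 = 0.47238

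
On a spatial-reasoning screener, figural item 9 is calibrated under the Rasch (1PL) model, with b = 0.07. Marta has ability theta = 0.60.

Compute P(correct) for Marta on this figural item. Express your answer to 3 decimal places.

P(theta) = 1 / (1 + exp(−(theta − b)))
Exponent: (0.60 − 0.07) = 0.5300
1/(1 + e^{-0.5300}) = 0.6295
P = 0.6295

0.629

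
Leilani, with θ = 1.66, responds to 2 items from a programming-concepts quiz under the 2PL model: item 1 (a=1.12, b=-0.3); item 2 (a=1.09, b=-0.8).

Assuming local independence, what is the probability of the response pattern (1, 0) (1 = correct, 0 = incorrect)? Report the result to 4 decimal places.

P(θ) = 1 / (1 + exp(−a(θ − b)))
P_1 = 1/(1+e^{-2.1952}) = 0.8998
P_2 = 1/(1+e^{-2.6814}) = 0.9359
L = P_1 × (1−P_2) = 0.8998 × 0.0641 = 0.05766

0.0577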